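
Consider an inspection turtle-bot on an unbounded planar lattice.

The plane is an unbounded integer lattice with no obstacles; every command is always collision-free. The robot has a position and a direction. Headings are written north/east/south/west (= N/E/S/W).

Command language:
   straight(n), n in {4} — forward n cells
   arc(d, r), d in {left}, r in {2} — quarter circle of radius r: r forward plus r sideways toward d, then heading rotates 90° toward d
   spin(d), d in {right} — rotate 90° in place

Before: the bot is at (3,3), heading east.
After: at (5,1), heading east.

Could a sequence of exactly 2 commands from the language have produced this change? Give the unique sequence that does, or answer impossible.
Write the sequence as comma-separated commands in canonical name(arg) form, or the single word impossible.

spin(right), arc(left, 2)

key: still facing E at the end — net rotation zero over 2 steps
begin: at (3,3), heading east
t=1 spin(right) ⇒ at (3,3), heading south
t=2 arc(left, 2) ⇒ at (5,1), heading east
all 9 alternatives checked — unique.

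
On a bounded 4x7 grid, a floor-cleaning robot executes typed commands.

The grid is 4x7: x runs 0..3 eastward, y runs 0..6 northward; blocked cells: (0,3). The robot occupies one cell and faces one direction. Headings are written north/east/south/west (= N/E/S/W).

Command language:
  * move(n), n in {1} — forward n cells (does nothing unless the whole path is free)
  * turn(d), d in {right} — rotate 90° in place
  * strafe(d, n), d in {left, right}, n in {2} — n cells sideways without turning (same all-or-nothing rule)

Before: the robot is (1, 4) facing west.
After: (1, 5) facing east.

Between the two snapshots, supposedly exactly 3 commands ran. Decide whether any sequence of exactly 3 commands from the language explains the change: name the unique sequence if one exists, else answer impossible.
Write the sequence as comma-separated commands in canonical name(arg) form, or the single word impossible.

key: position moved to (1,5) AND the heading swung to E — translation plus rotation needed
start: (1, 4) facing west
step 1 (turn(right)): (1, 4) facing north
step 2 (move(1)): (1, 5) facing north
step 3 (turn(right)): (1, 5) facing east
all 64 alternatives checked — unique.

turn(right), move(1), turn(right)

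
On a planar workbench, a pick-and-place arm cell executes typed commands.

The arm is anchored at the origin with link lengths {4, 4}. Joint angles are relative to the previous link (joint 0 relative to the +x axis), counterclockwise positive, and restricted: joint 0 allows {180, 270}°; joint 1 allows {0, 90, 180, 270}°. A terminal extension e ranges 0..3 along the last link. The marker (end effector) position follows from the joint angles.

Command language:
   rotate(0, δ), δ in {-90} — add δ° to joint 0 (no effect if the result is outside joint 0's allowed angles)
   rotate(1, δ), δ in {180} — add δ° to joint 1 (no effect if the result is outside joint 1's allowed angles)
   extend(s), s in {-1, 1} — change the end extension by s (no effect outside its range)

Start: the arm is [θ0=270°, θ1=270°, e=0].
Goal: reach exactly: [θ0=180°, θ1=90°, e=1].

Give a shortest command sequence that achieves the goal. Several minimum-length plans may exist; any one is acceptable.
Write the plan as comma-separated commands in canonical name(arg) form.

rotate(1, 180), extend(1), rotate(0, -90)

from: [θ0=270°, θ1=270°, e=0]
step 1 (rotate(1, 180)): [θ0=270°, θ1=90°, e=0]
step 2 (extend(1)): [θ0=270°, θ1=90°, e=1]
step 3 (rotate(0, -90)): [θ0=180°, θ1=90°, e=1]
no 2-step plan works, so 3 is optimal.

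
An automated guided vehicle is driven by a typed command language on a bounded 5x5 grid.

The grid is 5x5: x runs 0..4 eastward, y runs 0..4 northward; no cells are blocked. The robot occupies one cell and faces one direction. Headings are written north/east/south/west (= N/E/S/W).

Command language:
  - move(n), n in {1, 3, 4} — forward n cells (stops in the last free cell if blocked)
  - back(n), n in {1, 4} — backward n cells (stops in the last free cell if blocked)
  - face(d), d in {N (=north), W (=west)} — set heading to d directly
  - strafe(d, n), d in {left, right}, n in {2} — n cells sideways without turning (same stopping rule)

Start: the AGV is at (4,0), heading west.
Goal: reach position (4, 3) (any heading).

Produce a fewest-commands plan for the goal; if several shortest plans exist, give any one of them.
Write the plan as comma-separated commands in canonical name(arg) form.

face(N), move(3)

start: at (4,0), heading west
[1] after face(N): at (4,0), heading north
[2] after move(3): at (4,3), heading north
nothing shorter than 2 reaches the goal.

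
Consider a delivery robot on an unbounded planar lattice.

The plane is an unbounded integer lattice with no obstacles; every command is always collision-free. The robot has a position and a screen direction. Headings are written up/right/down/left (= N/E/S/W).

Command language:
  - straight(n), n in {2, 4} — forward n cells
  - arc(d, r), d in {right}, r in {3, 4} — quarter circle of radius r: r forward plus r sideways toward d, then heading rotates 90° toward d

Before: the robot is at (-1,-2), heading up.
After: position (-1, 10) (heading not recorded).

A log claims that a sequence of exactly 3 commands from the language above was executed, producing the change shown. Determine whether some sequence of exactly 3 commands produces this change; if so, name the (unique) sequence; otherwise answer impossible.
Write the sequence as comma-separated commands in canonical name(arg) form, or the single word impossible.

straight(4), straight(4), straight(4)

start: at (-1,-2), heading up
step 1 (straight(4)): at (-1,2), heading up
step 2 (straight(4)): at (-1,6), heading up
step 3 (straight(4)): at (-1,10), heading up
all 64 alternatives checked — unique.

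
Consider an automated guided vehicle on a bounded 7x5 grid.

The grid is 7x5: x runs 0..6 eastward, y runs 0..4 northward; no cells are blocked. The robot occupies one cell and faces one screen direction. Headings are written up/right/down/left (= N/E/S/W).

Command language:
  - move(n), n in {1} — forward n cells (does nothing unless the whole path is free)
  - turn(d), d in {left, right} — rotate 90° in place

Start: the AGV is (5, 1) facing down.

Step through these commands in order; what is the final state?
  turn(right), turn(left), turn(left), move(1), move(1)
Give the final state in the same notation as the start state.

initial: (5, 1) facing down
[1] after turn(right): (5, 1) facing left
[2] after turn(left): (5, 1) facing down
[3] after turn(left): (5, 1) facing right
[4] after move(1): (6, 1) facing right
[5] after move(1): (6, 1) facing right

(6, 1) facing right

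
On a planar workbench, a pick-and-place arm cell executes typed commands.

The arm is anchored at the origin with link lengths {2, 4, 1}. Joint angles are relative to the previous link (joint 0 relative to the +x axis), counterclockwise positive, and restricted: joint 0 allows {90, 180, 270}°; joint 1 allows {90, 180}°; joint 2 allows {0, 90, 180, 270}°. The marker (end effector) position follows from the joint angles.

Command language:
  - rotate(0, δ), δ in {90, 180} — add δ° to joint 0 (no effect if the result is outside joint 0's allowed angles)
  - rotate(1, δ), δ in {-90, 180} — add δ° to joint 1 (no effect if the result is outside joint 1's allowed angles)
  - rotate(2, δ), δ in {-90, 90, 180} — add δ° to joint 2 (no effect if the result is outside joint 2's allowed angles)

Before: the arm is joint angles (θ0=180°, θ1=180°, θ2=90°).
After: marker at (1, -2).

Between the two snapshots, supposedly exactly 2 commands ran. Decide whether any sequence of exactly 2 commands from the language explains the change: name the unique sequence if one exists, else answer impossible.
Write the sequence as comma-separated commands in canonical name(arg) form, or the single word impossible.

rotate(0, 90), rotate(0, 180)

key: running rotate(0, 180) before rotate(0, 90) would end elsewhere — order is forced
begin: joint angles (θ0=180°, θ1=180°, θ2=90°)
step 1 (rotate(0, 90)): joint angles (θ0=270°, θ1=180°, θ2=90°)
step 2 (rotate(0, 180)): joint angles (θ0=90°, θ1=180°, θ2=90°)
uniquely the one of 49 2-step routes that fits.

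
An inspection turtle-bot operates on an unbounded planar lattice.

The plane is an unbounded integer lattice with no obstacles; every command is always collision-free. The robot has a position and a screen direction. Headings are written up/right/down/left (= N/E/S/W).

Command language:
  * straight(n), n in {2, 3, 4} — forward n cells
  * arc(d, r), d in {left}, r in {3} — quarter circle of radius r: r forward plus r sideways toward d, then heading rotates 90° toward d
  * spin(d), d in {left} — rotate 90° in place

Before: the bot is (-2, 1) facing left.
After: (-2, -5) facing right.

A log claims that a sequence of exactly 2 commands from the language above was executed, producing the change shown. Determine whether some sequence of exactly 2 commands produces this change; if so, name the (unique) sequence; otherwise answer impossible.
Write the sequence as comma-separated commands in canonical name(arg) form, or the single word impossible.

arc(left, 3), arc(left, 3)

key: cell and facing (now E) both changed — the 2 commands mix motion and turning
from: (-2, 1) facing left
[1] after arc(left, 3): (-5, -2) facing down
[2] after arc(left, 3): (-2, -5) facing right
no other 2-command option fits: unique.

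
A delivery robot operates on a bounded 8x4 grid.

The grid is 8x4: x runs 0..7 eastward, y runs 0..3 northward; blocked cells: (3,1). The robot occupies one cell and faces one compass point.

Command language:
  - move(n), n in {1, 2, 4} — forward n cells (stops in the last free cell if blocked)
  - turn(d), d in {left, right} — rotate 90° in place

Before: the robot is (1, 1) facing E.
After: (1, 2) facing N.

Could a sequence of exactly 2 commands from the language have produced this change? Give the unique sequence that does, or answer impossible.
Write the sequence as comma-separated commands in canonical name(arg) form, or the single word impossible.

key: cell and facing (now N) both changed — the 2 commands mix motion and turning
from: (1, 1) facing E
1. turn(left) → (1, 1) facing N
2. move(1) → (1, 2) facing N
all 25 alternatives checked — unique.

turn(left), move(1)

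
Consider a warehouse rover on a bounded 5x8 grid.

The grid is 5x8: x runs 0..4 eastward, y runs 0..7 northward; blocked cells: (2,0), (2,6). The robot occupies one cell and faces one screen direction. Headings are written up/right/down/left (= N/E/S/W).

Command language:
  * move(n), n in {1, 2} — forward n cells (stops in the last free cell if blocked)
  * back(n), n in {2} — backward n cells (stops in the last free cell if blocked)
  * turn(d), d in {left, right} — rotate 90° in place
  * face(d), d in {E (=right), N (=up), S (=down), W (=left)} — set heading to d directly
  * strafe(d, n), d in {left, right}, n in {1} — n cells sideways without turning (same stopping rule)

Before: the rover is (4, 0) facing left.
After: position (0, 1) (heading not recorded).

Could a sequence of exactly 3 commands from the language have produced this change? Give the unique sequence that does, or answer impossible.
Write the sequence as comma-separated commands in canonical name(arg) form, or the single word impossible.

strafe(right, 1), move(2), move(2)

key: running move(2) before strafe(right, 1) would end elsewhere — order is forced
t0: (4, 0) facing left
1. strafe(right, 1) → (4, 1) facing left
2. move(2) → (2, 1) facing left
3. move(2) → (0, 1) facing left
uniquely the one of 1331 3-step routes that fits.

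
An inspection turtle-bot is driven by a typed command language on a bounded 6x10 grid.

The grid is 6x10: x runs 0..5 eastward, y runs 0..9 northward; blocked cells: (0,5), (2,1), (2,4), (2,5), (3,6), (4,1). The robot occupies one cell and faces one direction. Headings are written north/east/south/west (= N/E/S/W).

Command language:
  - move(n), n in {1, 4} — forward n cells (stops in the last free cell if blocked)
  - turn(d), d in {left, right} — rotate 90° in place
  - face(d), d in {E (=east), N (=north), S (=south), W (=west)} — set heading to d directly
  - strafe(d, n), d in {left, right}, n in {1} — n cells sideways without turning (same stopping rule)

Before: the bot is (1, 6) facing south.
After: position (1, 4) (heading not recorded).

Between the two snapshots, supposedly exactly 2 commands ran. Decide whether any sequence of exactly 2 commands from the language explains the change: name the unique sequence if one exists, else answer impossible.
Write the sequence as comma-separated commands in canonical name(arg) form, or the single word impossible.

move(1), move(1)

t0: (1, 6) facing south
step 1 (move(1)): (1, 5) facing south
step 2 (move(1)): (1, 4) facing south
all 100 alternatives checked — unique.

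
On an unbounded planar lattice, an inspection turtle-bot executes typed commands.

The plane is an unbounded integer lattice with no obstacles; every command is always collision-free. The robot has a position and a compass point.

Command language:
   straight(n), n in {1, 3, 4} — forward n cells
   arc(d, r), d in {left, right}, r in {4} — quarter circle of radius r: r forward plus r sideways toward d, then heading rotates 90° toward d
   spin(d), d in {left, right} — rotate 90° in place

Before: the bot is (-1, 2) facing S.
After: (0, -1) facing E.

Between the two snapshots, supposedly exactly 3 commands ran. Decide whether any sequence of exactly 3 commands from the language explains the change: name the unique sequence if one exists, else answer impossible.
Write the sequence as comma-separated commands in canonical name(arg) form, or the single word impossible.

key: running straight(1) before straight(3) would end elsewhere — order is forced
begin: (-1, 2) facing S
[1] after straight(3): (-1, -1) facing S
[2] after spin(left): (-1, -1) facing E
[3] after straight(1): (0, -1) facing E
no other 3-command option fits: unique.

straight(3), spin(left), straight(1)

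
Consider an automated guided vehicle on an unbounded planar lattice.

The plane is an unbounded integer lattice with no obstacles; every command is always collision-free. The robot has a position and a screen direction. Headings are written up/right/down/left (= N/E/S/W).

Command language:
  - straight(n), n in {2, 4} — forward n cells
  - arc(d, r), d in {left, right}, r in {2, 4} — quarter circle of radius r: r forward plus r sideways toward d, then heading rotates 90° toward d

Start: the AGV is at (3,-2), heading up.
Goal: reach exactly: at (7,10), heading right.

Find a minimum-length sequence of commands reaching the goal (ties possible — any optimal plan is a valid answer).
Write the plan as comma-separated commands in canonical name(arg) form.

straight(4), straight(4), arc(right, 4)

initial: at (3,-2), heading up
t=1 straight(4) ⇒ at (3,2), heading up
t=2 straight(4) ⇒ at (3,6), heading up
t=3 arc(right, 4) ⇒ at (7,10), heading right
minimal: 3 command(s), checked below 3.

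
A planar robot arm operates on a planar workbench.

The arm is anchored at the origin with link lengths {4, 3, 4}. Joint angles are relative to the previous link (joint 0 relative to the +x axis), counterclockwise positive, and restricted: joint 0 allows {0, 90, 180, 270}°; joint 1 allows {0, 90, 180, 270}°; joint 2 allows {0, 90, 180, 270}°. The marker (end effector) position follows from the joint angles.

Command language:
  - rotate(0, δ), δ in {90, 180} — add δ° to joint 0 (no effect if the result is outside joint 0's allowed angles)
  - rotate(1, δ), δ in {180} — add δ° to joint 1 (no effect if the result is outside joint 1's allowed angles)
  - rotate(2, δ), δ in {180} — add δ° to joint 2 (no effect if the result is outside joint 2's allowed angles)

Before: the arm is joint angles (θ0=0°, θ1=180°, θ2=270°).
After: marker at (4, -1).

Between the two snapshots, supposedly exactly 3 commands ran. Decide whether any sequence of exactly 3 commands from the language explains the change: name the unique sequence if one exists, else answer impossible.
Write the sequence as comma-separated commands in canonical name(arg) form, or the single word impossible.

begin: joint angles (θ0=0°, θ1=180°, θ2=270°)
[1] after rotate(0, 90): joint angles (θ0=90°, θ1=180°, θ2=270°)
[2] after rotate(0, 90): joint angles (θ0=180°, θ1=180°, θ2=270°)
[3] after rotate(0, 90): joint angles (θ0=270°, θ1=180°, θ2=270°)
uniquely the one of 64 3-step routes that fits.

rotate(0, 90), rotate(0, 90), rotate(0, 90)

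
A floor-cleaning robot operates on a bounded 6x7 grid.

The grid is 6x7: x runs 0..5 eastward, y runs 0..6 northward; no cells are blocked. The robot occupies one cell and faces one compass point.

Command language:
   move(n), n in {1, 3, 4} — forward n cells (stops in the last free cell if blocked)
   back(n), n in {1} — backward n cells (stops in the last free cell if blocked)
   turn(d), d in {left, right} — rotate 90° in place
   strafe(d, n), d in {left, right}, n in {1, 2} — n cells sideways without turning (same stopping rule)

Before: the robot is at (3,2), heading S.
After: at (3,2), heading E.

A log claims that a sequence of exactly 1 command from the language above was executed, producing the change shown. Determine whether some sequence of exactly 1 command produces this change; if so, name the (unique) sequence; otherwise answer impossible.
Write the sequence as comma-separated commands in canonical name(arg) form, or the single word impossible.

key: parked at (3,2) the whole time — nothing moves the robot
initial: at (3,2), heading S
[1] after turn(left): at (3,2), heading E
no other 1-command option fits: unique.

turn(left)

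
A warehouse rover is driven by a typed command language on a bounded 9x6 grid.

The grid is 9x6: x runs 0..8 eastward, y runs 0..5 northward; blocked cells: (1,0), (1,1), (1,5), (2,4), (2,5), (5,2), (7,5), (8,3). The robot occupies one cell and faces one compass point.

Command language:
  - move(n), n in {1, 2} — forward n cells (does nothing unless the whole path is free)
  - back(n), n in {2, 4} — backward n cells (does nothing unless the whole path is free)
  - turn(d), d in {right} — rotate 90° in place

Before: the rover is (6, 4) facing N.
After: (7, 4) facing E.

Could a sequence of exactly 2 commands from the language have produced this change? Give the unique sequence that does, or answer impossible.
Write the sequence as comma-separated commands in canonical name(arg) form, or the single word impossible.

turn(right), move(1)

key: position moved to (7,4) AND the heading swung to E — translation plus rotation needed
initial: (6, 4) facing N
1. turn(right) → (6, 4) facing E
2. move(1) → (7, 4) facing E
no rival 2-sequence matches.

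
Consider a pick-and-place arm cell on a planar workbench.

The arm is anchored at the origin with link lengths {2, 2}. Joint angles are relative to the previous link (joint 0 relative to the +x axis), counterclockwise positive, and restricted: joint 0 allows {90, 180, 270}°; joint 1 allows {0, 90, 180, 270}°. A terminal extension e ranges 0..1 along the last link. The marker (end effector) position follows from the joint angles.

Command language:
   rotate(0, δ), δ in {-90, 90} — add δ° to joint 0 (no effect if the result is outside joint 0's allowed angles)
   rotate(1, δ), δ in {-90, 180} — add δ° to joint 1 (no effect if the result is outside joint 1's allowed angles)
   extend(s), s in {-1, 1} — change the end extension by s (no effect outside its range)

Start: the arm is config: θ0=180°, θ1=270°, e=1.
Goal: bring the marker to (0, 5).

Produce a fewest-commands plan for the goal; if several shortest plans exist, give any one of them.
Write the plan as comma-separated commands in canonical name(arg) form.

rotate(1, -90), rotate(0, -90), rotate(1, 180)

start: config: θ0=180°, θ1=270°, e=1
1. rotate(1, -90) → config: θ0=180°, θ1=180°, e=1
2. rotate(0, -90) → config: θ0=90°, θ1=180°, e=1
3. rotate(1, 180) → config: θ0=90°, θ1=0°, e=1
minimal: 3 command(s), checked below 3.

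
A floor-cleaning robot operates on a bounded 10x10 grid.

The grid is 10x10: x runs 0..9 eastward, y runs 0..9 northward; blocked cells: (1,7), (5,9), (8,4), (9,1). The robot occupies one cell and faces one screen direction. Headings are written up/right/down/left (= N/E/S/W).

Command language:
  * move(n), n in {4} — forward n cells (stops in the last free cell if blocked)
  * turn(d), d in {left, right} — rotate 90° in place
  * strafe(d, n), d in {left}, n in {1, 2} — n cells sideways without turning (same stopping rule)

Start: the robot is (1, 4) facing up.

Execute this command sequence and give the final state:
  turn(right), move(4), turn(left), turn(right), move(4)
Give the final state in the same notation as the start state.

initial: (1, 4) facing up
step 1 (turn(right)): (1, 4) facing right
step 2 (move(4)): (5, 4) facing right
step 3 (turn(left)): (5, 4) facing up
step 4 (turn(right)): (5, 4) facing right
step 5 (move(4)): (7, 4) facing right

(7, 4) facing right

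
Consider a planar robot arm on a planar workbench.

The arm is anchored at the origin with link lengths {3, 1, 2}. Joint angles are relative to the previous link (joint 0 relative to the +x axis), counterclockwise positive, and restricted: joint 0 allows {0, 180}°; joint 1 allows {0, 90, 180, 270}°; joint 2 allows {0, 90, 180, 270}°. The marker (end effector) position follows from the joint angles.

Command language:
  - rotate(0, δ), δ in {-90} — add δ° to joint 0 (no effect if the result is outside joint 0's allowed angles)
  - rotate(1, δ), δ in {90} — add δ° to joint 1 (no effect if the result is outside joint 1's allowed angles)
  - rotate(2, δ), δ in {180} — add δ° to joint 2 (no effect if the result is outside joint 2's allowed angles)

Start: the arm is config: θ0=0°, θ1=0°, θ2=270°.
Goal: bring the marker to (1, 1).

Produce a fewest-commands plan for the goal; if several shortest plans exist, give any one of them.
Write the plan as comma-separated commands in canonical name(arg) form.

from: config: θ0=0°, θ1=0°, θ2=270°
t=1 rotate(2, 180) ⇒ config: θ0=0°, θ1=0°, θ2=90°
t=2 rotate(1, 90) ⇒ config: θ0=0°, θ1=90°, θ2=90°
nothing shorter than 2 reaches the goal.

rotate(2, 180), rotate(1, 90)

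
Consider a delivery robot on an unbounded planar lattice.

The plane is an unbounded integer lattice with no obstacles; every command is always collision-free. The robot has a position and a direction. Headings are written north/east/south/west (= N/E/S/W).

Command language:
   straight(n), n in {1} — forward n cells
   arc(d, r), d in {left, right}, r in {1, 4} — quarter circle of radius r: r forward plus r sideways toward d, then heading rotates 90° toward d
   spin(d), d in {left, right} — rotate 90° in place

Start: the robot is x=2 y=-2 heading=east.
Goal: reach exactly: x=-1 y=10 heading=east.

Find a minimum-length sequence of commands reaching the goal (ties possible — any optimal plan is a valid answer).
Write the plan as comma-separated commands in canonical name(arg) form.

straight(1), arc(left, 4), arc(left, 4), arc(right, 4), spin(right)

from: x=2 y=-2 heading=east
step 1 (straight(1)): x=3 y=-2 heading=east
step 2 (arc(left, 4)): x=7 y=2 heading=north
step 3 (arc(left, 4)): x=3 y=6 heading=west
step 4 (arc(right, 4)): x=-1 y=10 heading=north
step 5 (spin(right)): x=-1 y=10 heading=east
shorter routes all fall short; 5 is best.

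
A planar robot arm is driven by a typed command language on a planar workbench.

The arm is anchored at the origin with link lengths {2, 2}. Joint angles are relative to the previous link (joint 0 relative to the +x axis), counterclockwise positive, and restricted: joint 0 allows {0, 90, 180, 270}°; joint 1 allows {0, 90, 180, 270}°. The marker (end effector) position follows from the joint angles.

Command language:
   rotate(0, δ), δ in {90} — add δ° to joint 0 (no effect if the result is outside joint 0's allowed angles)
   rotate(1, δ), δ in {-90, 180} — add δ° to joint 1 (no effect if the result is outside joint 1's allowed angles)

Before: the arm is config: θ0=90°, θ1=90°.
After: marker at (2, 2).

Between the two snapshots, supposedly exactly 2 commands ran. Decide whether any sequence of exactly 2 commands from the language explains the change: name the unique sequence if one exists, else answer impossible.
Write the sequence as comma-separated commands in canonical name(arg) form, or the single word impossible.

begin: config: θ0=90°, θ1=90°
[1] after rotate(1, -90): config: θ0=90°, θ1=0°
[2] after rotate(1, -90): config: θ0=90°, θ1=270°
no other 2-command option fits: unique.

rotate(1, -90), rotate(1, -90)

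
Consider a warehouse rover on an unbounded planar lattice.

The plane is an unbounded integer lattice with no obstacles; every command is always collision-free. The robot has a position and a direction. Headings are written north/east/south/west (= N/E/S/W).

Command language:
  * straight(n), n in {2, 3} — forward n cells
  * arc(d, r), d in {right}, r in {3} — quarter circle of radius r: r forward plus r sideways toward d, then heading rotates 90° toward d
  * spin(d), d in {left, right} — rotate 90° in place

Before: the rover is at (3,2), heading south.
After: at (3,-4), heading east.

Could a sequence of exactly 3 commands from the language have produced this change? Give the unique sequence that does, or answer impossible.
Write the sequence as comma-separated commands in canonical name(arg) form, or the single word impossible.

straight(3), straight(3), spin(left)

key: running spin(left) before straight(3) would end elsewhere — order is forced
from: at (3,2), heading south
step 1 (straight(3)): at (3,-1), heading south
step 2 (straight(3)): at (3,-4), heading south
step 3 (spin(left)): at (3,-4), heading east
uniquely the one of 125 3-step routes that fits.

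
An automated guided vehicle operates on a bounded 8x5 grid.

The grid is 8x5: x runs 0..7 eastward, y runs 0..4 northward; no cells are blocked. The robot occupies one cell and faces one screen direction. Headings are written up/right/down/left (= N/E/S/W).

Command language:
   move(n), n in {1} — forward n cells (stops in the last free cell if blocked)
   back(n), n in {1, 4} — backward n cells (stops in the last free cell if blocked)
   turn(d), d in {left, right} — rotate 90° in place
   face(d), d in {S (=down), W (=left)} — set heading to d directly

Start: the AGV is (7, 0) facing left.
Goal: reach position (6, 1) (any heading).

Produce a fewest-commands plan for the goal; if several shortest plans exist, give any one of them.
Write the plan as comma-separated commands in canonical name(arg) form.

move(1), turn(right), move(1)

start: (7, 0) facing left
1. move(1) → (6, 0) facing left
2. turn(right) → (6, 0) facing up
3. move(1) → (6, 1) facing up
minimal: 3 command(s), checked below 3.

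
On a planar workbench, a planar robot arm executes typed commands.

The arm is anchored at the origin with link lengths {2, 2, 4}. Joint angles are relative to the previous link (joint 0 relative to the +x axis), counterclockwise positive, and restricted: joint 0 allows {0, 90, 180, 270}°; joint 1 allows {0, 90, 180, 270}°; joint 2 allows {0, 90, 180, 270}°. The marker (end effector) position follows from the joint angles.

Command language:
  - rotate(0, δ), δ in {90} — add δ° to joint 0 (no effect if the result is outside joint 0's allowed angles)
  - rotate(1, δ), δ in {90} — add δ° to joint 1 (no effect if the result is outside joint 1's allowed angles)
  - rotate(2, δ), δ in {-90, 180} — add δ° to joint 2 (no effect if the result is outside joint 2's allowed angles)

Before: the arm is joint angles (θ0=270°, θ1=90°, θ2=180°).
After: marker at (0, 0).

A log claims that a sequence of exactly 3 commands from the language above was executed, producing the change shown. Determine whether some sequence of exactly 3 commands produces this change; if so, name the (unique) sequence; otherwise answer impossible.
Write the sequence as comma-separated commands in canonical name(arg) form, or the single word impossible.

initial: joint angles (θ0=270°, θ1=90°, θ2=180°)
[1] after rotate(1, 90): joint angles (θ0=270°, θ1=180°, θ2=180°)
[2] after rotate(1, 90): joint angles (θ0=270°, θ1=270°, θ2=180°)
[3] after rotate(1, 90): joint angles (θ0=270°, θ1=0°, θ2=180°)
all 64 alternatives checked — unique.

rotate(1, 90), rotate(1, 90), rotate(1, 90)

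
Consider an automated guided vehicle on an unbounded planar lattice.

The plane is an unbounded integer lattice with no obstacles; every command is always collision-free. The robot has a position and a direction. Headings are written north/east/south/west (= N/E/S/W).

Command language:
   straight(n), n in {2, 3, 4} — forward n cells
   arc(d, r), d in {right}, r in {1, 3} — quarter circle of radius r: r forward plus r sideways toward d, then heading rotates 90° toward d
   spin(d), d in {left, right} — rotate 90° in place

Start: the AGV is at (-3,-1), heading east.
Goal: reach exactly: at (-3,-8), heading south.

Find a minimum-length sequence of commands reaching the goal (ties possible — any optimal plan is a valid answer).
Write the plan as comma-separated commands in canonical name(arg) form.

spin(right), straight(3), straight(4)

begin: at (-3,-1), heading east
step 1 (spin(right)): at (-3,-1), heading south
step 2 (straight(3)): at (-3,-4), heading south
step 3 (straight(4)): at (-3,-8), heading south
minimal: 3 command(s), checked below 3.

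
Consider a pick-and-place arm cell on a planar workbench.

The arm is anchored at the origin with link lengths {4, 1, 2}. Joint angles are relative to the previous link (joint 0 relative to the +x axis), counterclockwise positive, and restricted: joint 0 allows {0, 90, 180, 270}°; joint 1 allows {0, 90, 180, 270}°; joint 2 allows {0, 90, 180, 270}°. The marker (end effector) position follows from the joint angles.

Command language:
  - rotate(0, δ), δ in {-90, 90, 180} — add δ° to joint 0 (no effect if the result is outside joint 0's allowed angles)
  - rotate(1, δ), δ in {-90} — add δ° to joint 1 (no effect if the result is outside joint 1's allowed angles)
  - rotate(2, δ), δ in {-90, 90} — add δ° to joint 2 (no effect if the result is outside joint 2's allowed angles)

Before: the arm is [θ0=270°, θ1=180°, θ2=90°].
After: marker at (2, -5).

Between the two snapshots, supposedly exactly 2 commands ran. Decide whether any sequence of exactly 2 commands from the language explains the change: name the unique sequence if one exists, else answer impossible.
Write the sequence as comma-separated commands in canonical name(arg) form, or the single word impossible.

rotate(1, -90), rotate(1, -90)

initial: [θ0=270°, θ1=180°, θ2=90°]
t=1 rotate(1, -90) ⇒ [θ0=270°, θ1=90°, θ2=90°]
t=2 rotate(1, -90) ⇒ [θ0=270°, θ1=0°, θ2=90°]
uniquely the one of 36 2-step routes that fits.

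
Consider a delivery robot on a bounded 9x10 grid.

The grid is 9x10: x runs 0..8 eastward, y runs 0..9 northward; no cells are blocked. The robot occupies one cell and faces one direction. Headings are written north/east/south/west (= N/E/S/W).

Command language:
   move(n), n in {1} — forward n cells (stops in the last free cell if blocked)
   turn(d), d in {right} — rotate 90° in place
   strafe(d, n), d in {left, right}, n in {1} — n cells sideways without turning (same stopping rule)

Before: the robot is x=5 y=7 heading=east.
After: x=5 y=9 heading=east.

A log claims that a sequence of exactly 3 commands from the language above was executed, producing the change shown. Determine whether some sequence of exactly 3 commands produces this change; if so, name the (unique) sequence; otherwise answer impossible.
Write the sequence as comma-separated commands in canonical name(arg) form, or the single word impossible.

strafe(left, 1), strafe(left, 1), strafe(left, 1)

key: the third strafe(left, 1) runs into the grid edge before its full distance
initial: x=5 y=7 heading=east
[1] after strafe(left, 1): x=5 y=8 heading=east
[2] after strafe(left, 1): x=5 y=9 heading=east
[3] after strafe(left, 1): x=5 y=9 heading=east
all 64 alternatives checked — unique.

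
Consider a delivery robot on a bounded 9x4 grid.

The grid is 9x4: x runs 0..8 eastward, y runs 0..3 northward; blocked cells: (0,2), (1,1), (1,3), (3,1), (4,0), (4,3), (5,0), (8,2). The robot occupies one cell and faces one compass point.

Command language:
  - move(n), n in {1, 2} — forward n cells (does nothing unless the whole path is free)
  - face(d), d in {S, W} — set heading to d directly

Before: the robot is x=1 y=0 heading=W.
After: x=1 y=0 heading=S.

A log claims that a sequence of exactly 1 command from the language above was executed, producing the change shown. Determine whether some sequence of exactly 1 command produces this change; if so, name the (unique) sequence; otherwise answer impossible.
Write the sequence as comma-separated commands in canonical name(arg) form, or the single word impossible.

key: parked at (1,0) the whole time — nothing moves the robot
initial: x=1 y=0 heading=W
step 1 (face(S)): x=1 y=0 heading=S
no rival 1-sequence matches.

face(S)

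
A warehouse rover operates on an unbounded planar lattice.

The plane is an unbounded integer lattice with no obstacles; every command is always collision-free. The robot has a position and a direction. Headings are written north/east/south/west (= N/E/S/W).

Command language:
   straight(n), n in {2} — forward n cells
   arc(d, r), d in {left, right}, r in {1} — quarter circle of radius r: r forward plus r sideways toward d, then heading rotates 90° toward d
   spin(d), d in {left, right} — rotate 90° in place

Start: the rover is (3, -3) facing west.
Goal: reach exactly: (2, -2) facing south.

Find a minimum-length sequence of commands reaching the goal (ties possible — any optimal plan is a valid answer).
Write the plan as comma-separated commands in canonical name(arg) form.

start: (3, -3) facing west
[1] after spin(right): (3, -3) facing north
[2] after arc(left, 1): (2, -2) facing west
[3] after spin(left): (2, -2) facing south
no 2-step plan works, so 3 is optimal.

spin(right), arc(left, 1), spin(left)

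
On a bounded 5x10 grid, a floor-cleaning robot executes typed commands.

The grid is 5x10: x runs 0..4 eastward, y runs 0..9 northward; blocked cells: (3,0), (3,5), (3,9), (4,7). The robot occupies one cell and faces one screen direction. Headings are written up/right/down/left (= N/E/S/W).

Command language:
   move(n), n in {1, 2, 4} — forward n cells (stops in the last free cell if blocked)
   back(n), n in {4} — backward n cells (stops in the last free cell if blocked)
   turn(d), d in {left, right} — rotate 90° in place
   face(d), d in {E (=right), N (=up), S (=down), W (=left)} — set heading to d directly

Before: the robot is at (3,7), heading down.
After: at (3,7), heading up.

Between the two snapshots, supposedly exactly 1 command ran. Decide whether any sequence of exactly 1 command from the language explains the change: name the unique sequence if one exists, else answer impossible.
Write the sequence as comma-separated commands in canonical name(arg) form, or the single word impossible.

face(N)

key: (3,7) unchanged — the single command moves nothing
t0: at (3,7), heading down
t=1 face(N) ⇒ at (3,7), heading up
no other 1-command option fits: unique.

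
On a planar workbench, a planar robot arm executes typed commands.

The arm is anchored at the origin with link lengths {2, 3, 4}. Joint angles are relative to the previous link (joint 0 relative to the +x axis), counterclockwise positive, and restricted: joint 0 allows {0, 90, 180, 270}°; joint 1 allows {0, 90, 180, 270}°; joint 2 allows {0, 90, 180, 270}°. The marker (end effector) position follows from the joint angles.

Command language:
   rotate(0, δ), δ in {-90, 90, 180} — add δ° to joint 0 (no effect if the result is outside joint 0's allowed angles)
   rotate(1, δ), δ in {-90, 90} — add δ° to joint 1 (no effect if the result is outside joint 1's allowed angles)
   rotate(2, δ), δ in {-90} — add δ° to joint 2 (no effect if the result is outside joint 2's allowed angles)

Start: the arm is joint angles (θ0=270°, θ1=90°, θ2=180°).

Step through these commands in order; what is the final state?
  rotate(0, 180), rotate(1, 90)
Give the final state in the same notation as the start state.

joint angles (θ0=90°, θ1=180°, θ2=180°)

begin: joint angles (θ0=270°, θ1=90°, θ2=180°)
1. rotate(0, 180) → joint angles (θ0=90°, θ1=90°, θ2=180°)
2. rotate(1, 90) → joint angles (θ0=90°, θ1=180°, θ2=180°)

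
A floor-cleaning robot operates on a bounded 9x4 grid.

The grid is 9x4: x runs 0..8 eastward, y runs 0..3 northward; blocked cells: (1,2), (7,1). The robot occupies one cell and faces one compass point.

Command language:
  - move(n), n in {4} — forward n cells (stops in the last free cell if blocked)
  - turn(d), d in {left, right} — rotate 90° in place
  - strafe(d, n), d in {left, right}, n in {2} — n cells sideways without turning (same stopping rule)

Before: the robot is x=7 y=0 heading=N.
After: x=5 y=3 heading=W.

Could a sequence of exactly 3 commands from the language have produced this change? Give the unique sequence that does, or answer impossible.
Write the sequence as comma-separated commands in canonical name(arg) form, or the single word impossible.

strafe(left, 2), move(4), turn(left)

key: move(4) runs into the grid edge before its full distance
begin: x=7 y=0 heading=N
1. strafe(left, 2) → x=5 y=0 heading=N
2. move(4) → x=5 y=3 heading=N
3. turn(left) → x=5 y=3 heading=W
no other 3-command option fits: unique.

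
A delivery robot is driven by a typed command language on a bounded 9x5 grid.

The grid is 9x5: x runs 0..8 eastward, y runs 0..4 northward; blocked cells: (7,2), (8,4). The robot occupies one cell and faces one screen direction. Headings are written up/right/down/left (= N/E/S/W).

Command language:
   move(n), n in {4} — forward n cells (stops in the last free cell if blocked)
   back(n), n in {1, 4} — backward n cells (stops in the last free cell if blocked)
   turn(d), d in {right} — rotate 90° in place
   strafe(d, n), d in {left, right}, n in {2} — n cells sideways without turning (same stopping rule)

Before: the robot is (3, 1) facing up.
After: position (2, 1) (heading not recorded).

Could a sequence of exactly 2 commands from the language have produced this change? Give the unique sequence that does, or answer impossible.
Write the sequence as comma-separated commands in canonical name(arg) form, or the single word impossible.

key: order matters: swapping turn(right) and back(1) lands elsewhere
begin: (3, 1) facing up
step 1 (turn(right)): (3, 1) facing right
step 2 (back(1)): (2, 1) facing right
all 36 alternatives checked — unique.

turn(right), back(1)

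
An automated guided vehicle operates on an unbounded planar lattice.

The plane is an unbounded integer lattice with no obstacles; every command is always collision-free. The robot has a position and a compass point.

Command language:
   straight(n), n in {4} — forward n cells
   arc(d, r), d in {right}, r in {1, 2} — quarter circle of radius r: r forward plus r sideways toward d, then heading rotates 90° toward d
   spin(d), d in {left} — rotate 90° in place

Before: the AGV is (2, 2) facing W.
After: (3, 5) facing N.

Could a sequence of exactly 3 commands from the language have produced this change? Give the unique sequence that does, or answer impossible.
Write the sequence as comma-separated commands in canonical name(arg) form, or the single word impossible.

arc(right, 1), arc(right, 2), spin(left)

key: running spin(left) before arc(right, 1) would end elsewhere — order is forced
t0: (2, 2) facing W
t=1 arc(right, 1) ⇒ (1, 3) facing N
t=2 arc(right, 2) ⇒ (3, 5) facing E
t=3 spin(left) ⇒ (3, 5) facing N
uniquely the one of 64 3-step routes that fits.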